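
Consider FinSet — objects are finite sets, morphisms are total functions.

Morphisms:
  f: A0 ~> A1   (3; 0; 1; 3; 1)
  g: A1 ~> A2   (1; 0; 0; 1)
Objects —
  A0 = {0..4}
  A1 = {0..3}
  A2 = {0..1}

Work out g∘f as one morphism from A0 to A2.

  0 f~>3 g~>1
  1 f~>0 g~>1
  2 f~>1 g~>0
  3 f~>3 g~>1
  4 f~>1 g~>0
result: (1; 1; 0; 1; 0)

Answer: (1; 1; 0; 1; 0)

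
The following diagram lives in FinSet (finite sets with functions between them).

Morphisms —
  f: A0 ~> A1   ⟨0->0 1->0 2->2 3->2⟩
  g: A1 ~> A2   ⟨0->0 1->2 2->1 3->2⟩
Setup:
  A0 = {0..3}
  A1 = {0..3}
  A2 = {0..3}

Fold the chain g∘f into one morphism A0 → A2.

  0 f~>0 g~>0
  1 f~>0 g~>0
  2 f~>2 g~>1
  3 f~>2 g~>1
result: ⟨0->0 1->0 2->1 3->1⟩

Answer: ⟨0->0 1->0 2->1 3->1⟩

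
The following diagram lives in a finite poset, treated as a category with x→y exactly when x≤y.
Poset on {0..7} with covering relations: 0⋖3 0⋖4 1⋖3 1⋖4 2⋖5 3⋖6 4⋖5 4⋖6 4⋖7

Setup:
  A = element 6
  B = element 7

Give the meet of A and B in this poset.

{x : x<=A ∧ x<=B} = {0,1,4}  (A=6, B=7)
  0 <= 4
  1 <= 4
  4 <= 4
glb = 4

Answer: A∧B = 4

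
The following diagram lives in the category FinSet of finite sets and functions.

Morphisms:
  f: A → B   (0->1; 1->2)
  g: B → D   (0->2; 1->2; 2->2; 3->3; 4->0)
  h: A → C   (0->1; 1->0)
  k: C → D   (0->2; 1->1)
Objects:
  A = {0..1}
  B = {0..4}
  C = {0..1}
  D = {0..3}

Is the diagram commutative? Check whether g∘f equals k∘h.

Answer: DOES NOT COMMUTE

Work:
1) trace f;g:
  0 f→1 g→2
  1 f→2 g→2
  ⟦path⟧₁ = (0->2; 1->2)
2) trace h;k:
  0 h→1 k→1
  1 h→0 k→2
  ⟦path⟧₂ = (0->1; 1->2)
Equal? differ; not commutative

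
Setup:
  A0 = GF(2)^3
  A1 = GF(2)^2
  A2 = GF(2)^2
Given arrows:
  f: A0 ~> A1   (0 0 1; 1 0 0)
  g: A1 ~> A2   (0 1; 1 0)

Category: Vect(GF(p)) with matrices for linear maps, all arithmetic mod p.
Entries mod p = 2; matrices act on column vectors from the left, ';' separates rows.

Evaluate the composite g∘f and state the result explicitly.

Answer: (1 0 0; 0 0 1)

Work:
  e0=⟨1,0,0⟩ f~>⟨0,1⟩ g~>⟨1,0⟩
  e1=⟨0,1,0⟩ f~>⟨0,0⟩ g~>⟨0,0⟩
  e2=⟨0,0,1⟩ f~>⟨1,0⟩ g~>⟨0,1⟩
⟦path⟧: (1 0 0; 0 0 1)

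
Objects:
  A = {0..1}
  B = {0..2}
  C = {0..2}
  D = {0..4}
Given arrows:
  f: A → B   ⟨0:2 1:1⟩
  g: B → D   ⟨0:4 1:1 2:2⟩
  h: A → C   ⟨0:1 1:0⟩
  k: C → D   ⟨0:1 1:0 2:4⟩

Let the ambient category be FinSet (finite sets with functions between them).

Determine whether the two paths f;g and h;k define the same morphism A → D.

Answer: DOES NOT COMMUTE

Derivation:
Along f;g (path 1):
  0 f→2 g→2
  1 f→1 g→1
  composite₁ = ⟨0:2 1:1⟩
Along h;k (path 2):
  0 h→1 k→0
  1 h→0 k→1
  composite₂ = ⟨0:0 1:1⟩
Equal? distinct morphisms ✗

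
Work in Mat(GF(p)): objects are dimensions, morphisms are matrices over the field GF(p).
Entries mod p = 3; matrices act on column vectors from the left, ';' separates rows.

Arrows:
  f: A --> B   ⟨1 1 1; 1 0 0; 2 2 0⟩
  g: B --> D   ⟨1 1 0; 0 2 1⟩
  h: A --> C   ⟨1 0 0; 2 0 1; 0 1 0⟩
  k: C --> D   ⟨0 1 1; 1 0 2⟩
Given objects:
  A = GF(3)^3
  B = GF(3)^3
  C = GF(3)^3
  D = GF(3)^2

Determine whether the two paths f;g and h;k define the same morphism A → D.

Answer: COMMUTES

Work:
1) trace f;g:
  e0=[1,0,0] f-->[1,1,2] g-->[2,1]
  e1=[0,1,0] f-->[1,0,2] g-->[1,2]
  e2=[0,0,1] f-->[1,0,0] g-->[1,0]
  result₁ = ⟨2 1 1; 1 2 0⟩
2) trace h;k:
  e0=[1,0,0] h-->[1,2,0] k-->[2,1]
  e1=[0,1,0] h-->[0,0,1] k-->[1,2]
  e2=[0,0,1] h-->[0,1,0] k-->[1,0]
  result₂ = ⟨2 1 1; 1 2 0⟩
Equal? YES — commutes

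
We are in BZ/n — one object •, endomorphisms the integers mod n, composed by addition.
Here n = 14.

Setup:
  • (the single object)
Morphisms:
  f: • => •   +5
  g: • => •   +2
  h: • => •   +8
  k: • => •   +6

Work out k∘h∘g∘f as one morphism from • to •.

Answer: +7

Derivation:
  0 +5≡5 +2≡7 +8≡1 +6≡7  (mod 14)
result: +7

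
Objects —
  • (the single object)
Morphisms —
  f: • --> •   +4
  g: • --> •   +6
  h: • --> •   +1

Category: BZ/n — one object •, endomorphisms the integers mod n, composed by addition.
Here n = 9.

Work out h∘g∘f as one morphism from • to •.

Answer: +2

Work:
  0 +4≡4 +6≡1 +1≡2  (mod 9)
⟦path⟧: +2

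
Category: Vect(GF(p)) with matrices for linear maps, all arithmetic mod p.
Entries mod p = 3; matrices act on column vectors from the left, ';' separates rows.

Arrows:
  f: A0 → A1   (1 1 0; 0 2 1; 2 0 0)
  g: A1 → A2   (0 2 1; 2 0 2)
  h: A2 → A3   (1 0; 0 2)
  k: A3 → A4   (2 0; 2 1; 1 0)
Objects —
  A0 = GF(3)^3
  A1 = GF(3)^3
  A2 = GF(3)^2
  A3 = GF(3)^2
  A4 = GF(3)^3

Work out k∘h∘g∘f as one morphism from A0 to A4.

Answer: (1 2 1; 1 0 1; 2 1 2)

Derivation:
  e0=⟨1,0,0⟩ f→⟨1,0,2⟩ g→⟨2,0⟩ h→⟨2,0⟩ k→⟨1,1,2⟩
  e1=⟨0,1,0⟩ f→⟨1,2,0⟩ g→⟨1,2⟩ h→⟨1,1⟩ k→⟨2,0,1⟩
  e2=⟨0,0,1⟩ f→⟨0,1,0⟩ g→⟨2,0⟩ h→⟨2,0⟩ k→⟨1,1,2⟩
result: (1 2 1; 1 0 1; 2 1 2)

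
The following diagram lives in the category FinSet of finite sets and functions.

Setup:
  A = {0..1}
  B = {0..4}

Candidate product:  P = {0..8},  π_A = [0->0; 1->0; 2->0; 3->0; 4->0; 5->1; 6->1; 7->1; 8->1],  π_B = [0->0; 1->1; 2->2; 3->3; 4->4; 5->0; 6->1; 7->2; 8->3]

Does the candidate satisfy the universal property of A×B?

Answer: NOT A VALID PRODUCT — |P|=9 ≠ |A|·|B|=10

Derivation:
|A|·|B| = 2·5 = 10;  |P| = 9
  → cardinalities differ; no bijection possible.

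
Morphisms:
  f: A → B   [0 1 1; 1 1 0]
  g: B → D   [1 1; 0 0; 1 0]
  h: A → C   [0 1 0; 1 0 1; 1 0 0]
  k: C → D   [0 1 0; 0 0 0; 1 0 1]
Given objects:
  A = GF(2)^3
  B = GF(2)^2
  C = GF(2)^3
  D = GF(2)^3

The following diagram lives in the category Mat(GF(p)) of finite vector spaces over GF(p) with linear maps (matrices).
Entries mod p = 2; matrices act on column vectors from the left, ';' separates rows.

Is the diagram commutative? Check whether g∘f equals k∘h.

Answer: DOES NOT COMMUTE

Work:
Path 1 = f;g:
  e0=⟨1,0,0⟩ f→⟨0,1⟩ g→⟨1,0,0⟩
  e1=⟨0,1,0⟩ f→⟨1,1⟩ g→⟨0,0,1⟩
  e2=⟨0,0,1⟩ f→⟨1,0⟩ g→⟨1,0,1⟩
  result₁ = [1 0 1; 0 0 0; 0 1 1]
Path 2 = h;k:
  e0=⟨1,0,0⟩ h→⟨0,1,1⟩ k→⟨1,0,1⟩
  e1=⟨0,1,0⟩ h→⟨1,0,0⟩ k→⟨0,0,1⟩
  e2=⟨0,0,1⟩ h→⟨0,1,0⟩ k→⟨1,0,0⟩
  result₂ = [1 0 1; 0 0 0; 1 1 0]
Equal? distinct morphisms ✗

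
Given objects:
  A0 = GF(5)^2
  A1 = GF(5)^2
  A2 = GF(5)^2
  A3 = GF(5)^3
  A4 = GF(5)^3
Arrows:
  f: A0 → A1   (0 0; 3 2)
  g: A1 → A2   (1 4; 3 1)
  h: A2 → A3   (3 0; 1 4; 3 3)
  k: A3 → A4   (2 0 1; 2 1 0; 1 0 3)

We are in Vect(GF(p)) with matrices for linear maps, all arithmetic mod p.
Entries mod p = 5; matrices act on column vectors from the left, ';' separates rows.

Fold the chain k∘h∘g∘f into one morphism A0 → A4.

  e0=(1,0) f→(0,3) g→(2,3) h→(1,4,0) k→(2,1,1)
  e1=(0,1) f→(0,2) g→(3,2) h→(4,1,0) k→(3,4,4)
⟦path⟧: (2 3; 1 4; 1 4)

Answer: (2 3; 1 4; 1 4)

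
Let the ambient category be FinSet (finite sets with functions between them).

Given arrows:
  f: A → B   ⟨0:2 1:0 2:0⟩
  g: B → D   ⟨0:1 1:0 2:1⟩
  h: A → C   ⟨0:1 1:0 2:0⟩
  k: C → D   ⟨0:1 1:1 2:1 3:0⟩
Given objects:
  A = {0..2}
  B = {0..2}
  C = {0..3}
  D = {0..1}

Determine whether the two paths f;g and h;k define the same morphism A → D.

Answer: COMMUTES

Trace:
Path 1 = f;g:
  0 f→2 g→1
  1 f→0 g→1
  2 f→0 g→1
  composite₁ = ⟨0:1 1:1 2:1⟩
Path 2 = h;k:
  0 h→1 k→1
  1 h→0 k→1
  2 h→0 k→1
  composite₂ = ⟨0:1 1:1 2:1⟩
Equal? equal; square commutes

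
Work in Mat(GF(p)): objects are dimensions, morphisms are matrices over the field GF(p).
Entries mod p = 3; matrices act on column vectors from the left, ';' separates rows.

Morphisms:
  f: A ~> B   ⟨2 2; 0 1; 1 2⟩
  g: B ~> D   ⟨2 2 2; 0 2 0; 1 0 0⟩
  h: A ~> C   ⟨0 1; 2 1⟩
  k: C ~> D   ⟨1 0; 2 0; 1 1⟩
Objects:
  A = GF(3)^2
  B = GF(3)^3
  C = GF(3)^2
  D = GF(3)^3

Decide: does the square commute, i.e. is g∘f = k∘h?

Answer: COMMUTES

Trace:
Along f;g (path 1):
  e0=⟨1,0⟩ f~>⟨2,0,1⟩ g~>⟨0,0,2⟩
  e1=⟨0,1⟩ f~>⟨2,1,2⟩ g~>⟨1,2,2⟩
  ⟦path⟧₁ = ⟨0 1; 0 2; 2 2⟩
Along h;k (path 2):
  e0=⟨1,0⟩ h~>⟨0,2⟩ k~>⟨0,0,2⟩
  e1=⟨0,1⟩ h~>⟨1,1⟩ k~>⟨1,2,2⟩
  ⟦path⟧₂ = ⟨0 1; 0 2; 2 2⟩
Equal? same morphism ✓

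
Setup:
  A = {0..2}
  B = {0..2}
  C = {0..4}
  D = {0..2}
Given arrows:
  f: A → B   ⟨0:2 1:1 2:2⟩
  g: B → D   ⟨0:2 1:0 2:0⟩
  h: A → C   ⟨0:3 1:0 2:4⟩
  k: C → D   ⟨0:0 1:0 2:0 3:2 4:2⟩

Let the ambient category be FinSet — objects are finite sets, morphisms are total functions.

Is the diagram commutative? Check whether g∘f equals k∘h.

Path 1 = f;g:
  0 f→2 g→0
  1 f→1 g→0
  2 f→2 g→0
  result₁ = ⟨0:0 1:0 2:0⟩
Path 2 = h;k:
  0 h→3 k→2
  1 h→0 k→0
  2 h→4 k→2
  result₂ = ⟨0:2 1:0 2:2⟩
Equal? NO — does not commute

Answer: DOES NOT COMMUTE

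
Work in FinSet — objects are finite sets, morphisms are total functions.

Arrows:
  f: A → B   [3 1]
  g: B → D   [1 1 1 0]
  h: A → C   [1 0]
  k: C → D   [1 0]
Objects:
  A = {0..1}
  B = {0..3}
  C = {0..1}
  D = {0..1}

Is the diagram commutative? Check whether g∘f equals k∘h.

Answer: COMMUTES

Derivation:
1) trace f;g:
  0 f→3 g→0
  1 f→1 g→1
  composite₁ = [0 1]
2) trace h;k:
  0 h→1 k→0
  1 h→0 k→1
  composite₂ = [0 1]
Equal? equal; square commutes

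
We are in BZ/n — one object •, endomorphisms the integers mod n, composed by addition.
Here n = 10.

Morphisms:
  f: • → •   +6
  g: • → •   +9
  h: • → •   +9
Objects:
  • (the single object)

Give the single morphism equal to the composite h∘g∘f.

  0 +6≡6 +9≡5 +9≡4  (mod 10)
composite: +4

Answer: +4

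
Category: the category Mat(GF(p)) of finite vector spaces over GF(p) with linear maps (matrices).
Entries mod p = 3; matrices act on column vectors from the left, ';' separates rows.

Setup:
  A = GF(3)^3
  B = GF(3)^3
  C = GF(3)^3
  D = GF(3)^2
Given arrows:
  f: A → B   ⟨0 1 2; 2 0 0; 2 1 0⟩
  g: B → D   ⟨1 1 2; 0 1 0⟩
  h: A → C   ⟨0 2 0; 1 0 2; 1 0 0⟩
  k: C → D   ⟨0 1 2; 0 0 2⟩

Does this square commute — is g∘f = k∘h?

Answer: COMMUTES

Work:
Along f;g (path 1):
  e0=⟨1,0,0⟩ f→⟨0,2,2⟩ g→⟨0,2⟩
  e1=⟨0,1,0⟩ f→⟨1,0,1⟩ g→⟨0,0⟩
  e2=⟨0,0,1⟩ f→⟨2,0,0⟩ g→⟨2,0⟩
  composite₁ = ⟨0 0 2; 2 0 0⟩
Along h;k (path 2):
  e0=⟨1,0,0⟩ h→⟨0,1,1⟩ k→⟨0,2⟩
  e1=⟨0,1,0⟩ h→⟨2,0,0⟩ k→⟨0,0⟩
  e2=⟨0,0,1⟩ h→⟨0,2,0⟩ k→⟨2,0⟩
  composite₂ = ⟨0 0 2; 2 0 0⟩
Equal? same morphism ✓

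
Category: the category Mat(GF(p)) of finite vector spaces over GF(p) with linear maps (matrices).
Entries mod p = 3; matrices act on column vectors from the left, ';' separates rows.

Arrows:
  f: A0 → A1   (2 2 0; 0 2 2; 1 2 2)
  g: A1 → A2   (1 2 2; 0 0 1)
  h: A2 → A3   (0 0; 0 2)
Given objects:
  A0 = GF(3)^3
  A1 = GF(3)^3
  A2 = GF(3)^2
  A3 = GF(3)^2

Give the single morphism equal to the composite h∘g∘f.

  e0=⟨1,0,0⟩ f→⟨2,0,1⟩ g→⟨1,1⟩ h→⟨0,2⟩
  e1=⟨0,1,0⟩ f→⟨2,2,2⟩ g→⟨1,2⟩ h→⟨0,1⟩
  e2=⟨0,0,1⟩ f→⟨0,2,2⟩ g→⟨2,2⟩ h→⟨0,1⟩
result: (0 0 0; 2 1 1)

Answer: (0 0 0; 2 1 1)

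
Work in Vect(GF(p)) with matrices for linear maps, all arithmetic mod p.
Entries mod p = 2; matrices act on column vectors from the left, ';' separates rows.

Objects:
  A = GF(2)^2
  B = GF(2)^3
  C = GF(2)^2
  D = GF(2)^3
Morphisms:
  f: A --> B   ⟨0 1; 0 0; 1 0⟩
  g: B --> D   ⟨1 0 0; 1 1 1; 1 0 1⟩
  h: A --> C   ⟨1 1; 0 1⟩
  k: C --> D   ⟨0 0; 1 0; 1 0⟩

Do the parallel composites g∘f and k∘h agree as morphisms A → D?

Along f;g (path 1):
  e0=[1,0] f-->[0,0,1] g-->[0,1,1]
  e1=[0,1] f-->[1,0,0] g-->[1,1,1]
  ⟦path⟧₁ = ⟨0 1; 1 1; 1 1⟩
Along h;k (path 2):
  e0=[1,0] h-->[1,0] k-->[0,1,1]
  e1=[0,1] h-->[1,1] k-->[0,1,1]
  ⟦path⟧₂ = ⟨0 0; 1 1; 1 1⟩
Equal? differ; not commutative

Answer: DOES NOT COMMUTE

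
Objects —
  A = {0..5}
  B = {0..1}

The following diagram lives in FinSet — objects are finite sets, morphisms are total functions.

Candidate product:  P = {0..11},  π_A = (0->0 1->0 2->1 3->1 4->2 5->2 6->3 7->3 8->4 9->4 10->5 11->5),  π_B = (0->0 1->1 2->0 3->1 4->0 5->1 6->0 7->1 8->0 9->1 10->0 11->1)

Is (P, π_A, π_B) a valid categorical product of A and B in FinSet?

Answer: VALID PRODUCT

Work:
|A|·|B| = 6·2 = 12;  |P| = 12
Check the pairing map k ↦ (π_A(k), π_B(k)):
  0 -> (0,0)
  1 -> (0,1)
  2 -> (1,0)
  3 -> (1,1)
  4 -> (2,0)
  5 -> (2,1)
  6 -> (3,0)
  7 -> (3,1)
  8 -> (4,0)
  9 -> (4,1)
  10 -> (5,0)
  11 -> (5,1)
distinct pairs in image: 12 / 12 needed
  → bijection onto A×B; projections well-typed.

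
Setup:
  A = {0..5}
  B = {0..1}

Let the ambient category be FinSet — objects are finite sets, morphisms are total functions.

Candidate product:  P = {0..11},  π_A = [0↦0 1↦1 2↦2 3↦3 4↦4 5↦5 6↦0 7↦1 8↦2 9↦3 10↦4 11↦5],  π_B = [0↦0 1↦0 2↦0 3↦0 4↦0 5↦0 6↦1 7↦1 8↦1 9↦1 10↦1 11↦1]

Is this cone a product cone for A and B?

Answer: VALID PRODUCT

Work:
|A|·|B| = 6·2 = 12;  |P| = 12
Check the pairing map k ↦ (π_A(k), π_B(k)):
  0 ↦ (0,0)
  1 ↦ (1,0)
  2 ↦ (2,0)
  3 ↦ (3,0)
  4 ↦ (4,0)
  5 ↦ (5,0)
  6 ↦ (0,1)
  7 ↦ (1,1)
  8 ↦ (2,1)
  9 ↦ (3,1)
  10 ↦ (4,1)
  11 ↦ (5,1)
distinct pairs in image: 12 / 12 needed
  → bijection onto A×B; projections well-typed.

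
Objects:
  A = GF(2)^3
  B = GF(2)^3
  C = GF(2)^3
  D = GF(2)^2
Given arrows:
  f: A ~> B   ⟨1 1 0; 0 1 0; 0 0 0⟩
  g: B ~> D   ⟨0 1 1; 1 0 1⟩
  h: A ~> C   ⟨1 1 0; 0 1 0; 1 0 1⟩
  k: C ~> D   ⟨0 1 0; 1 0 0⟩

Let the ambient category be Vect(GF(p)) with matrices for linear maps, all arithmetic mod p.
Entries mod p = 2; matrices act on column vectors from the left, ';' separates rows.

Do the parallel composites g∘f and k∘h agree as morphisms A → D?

1) trace f;g:
  e0=⟨1,0,0⟩ f~>⟨1,0,0⟩ g~>⟨0,1⟩
  e1=⟨0,1,0⟩ f~>⟨1,1,0⟩ g~>⟨1,1⟩
  e2=⟨0,0,1⟩ f~>⟨0,0,0⟩ g~>⟨0,0⟩
  result₁ = ⟨0 1 0; 1 1 0⟩
2) trace h;k:
  e0=⟨1,0,0⟩ h~>⟨1,0,1⟩ k~>⟨0,1⟩
  e1=⟨0,1,0⟩ h~>⟨1,1,0⟩ k~>⟨1,1⟩
  e2=⟨0,0,1⟩ h~>⟨0,0,1⟩ k~>⟨0,0⟩
  result₂ = ⟨0 1 0; 1 1 0⟩
Equal? YES — commutes

Answer: COMMUTES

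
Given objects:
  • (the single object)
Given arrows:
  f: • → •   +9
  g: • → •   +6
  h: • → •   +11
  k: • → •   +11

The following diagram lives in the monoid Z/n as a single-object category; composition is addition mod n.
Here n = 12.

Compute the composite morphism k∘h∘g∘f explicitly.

  0 +9≡9 +6≡3 +11≡2 +11≡1  (mod 12)
result: +1

Answer: +1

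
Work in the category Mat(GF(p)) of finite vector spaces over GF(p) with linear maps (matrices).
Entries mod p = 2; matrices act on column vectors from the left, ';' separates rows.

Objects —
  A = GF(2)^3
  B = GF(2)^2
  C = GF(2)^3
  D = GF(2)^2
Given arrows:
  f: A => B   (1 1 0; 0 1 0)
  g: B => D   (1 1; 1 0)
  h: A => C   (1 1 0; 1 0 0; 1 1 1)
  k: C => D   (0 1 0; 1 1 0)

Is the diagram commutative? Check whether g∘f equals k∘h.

Answer: DOES NOT COMMUTE

Trace:
1) trace f;g:
  e0=⟨1,0,0⟩ f=>⟨1,0⟩ g=>⟨1,1⟩
  e1=⟨0,1,0⟩ f=>⟨1,1⟩ g=>⟨0,1⟩
  e2=⟨0,0,1⟩ f=>⟨0,0⟩ g=>⟨0,0⟩
  result₁ = (1 0 0; 1 1 0)
2) trace h;k:
  e0=⟨1,0,0⟩ h=>⟨1,1,1⟩ k=>⟨1,0⟩
  e1=⟨0,1,0⟩ h=>⟨1,0,1⟩ k=>⟨0,1⟩
  e2=⟨0,0,1⟩ h=>⟨0,0,1⟩ k=>⟨0,0⟩
  result₂ = (1 0 0; 0 1 0)
Equal? NO — does not commute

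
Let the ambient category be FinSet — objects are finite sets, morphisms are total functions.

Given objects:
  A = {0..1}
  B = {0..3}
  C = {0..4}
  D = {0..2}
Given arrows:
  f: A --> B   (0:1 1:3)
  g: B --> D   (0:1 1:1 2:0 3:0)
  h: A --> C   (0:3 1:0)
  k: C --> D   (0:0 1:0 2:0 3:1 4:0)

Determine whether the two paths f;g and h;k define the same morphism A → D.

1) trace f;g:
  0 f-->1 g-->1
  1 f-->3 g-->0
  result₁ = (0:1 1:0)
2) trace h;k:
  0 h-->3 k-->1
  1 h-->0 k-->0
  result₂ = (0:1 1:0)
Equal? same morphism ✓

Answer: COMMUTES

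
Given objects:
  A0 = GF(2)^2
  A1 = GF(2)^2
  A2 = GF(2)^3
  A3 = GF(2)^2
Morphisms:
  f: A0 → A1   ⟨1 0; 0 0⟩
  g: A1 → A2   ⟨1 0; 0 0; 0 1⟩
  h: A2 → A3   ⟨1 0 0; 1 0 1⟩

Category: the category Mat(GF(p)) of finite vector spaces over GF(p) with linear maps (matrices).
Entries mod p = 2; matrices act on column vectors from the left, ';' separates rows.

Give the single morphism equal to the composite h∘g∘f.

  e0=(1,0) f→(1,0) g→(1,0,0) h→(1,1)
  e1=(0,1) f→(0,0) g→(0,0,0) h→(0,0)
⟦path⟧: ⟨1 0; 1 0⟩

Answer: ⟨1 0; 1 0⟩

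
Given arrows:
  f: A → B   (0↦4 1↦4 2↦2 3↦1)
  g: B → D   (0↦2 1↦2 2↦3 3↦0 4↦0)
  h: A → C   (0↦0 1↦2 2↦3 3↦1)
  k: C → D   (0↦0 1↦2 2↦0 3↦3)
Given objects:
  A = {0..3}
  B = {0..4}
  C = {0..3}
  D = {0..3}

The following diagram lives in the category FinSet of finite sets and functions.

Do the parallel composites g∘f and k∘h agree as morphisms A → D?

Answer: COMMUTES

Work:
1) trace f;g:
  0 f→4 g→0
  1 f→4 g→0
  2 f→2 g→3
  3 f→1 g→2
  composite₁ = (0↦0 1↦0 2↦3 3↦2)
2) trace h;k:
  0 h→0 k→0
  1 h→2 k→0
  2 h→3 k→3
  3 h→1 k→2
  composite₂ = (0↦0 1↦0 2↦3 3↦2)
Equal? same morphism ✓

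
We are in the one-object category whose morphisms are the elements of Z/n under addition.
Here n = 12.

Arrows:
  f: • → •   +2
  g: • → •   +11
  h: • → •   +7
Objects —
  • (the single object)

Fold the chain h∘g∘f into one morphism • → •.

  0 +2≡2 +11≡1 +7≡8  (mod 12)
⟦path⟧: +8

Answer: +8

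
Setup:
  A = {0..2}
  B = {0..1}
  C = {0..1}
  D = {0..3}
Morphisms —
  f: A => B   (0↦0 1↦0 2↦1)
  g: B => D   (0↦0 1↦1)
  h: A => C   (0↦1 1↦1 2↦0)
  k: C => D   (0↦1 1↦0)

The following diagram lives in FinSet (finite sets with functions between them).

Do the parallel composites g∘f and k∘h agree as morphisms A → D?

Answer: COMMUTES

Trace:
Along f;g (path 1):
  0 f=>0 g=>0
  1 f=>0 g=>0
  2 f=>1 g=>1
  ⟦path⟧₁ = (0↦0 1↦0 2↦1)
Along h;k (path 2):
  0 h=>1 k=>0
  1 h=>1 k=>0
  2 h=>0 k=>1
  ⟦path⟧₂ = (0↦0 1↦0 2↦1)
Equal? YES — commutes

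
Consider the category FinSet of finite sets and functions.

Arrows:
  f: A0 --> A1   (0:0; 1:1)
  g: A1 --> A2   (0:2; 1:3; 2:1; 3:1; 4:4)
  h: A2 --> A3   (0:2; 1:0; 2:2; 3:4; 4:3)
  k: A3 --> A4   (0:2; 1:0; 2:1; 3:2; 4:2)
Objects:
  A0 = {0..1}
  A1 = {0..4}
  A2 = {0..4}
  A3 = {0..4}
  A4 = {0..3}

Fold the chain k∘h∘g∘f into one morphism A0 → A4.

  0 f-->0 g-->2 h-->2 k-->1
  1 f-->1 g-->3 h-->4 k-->2
⟦path⟧: (0:1; 1:2)

Answer: (0:1; 1:2)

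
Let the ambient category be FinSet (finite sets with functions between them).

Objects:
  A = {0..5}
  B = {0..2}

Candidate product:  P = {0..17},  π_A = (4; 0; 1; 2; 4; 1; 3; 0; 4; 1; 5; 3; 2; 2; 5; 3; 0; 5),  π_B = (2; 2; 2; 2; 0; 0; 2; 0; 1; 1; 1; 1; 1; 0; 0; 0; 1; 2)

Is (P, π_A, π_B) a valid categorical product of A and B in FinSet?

Answer: VALID PRODUCT

Derivation:
|A|·|B| = 6·3 = 18;  |P| = 18
Check the pairing map k ↦ (π_A(k), π_B(k)):
  0 -> (4,2)
  1 -> (0,2)
  2 -> (1,2)
  3 -> (2,2)
  4 -> (4,0)
  5 -> (1,0)
  6 -> (3,2)
  7 -> (0,0)
  8 -> (4,1)
  9 -> (1,1)
  10 -> (5,1)
  11 -> (3,1)
  12 -> (2,1)
  13 -> (2,0)
  14 -> (5,0)
  15 -> (3,0)
  16 -> (0,1)
  17 -> (5,2)
distinct pairs in image: 18 / 18 needed
  → bijection onto A×B; projections well-typed.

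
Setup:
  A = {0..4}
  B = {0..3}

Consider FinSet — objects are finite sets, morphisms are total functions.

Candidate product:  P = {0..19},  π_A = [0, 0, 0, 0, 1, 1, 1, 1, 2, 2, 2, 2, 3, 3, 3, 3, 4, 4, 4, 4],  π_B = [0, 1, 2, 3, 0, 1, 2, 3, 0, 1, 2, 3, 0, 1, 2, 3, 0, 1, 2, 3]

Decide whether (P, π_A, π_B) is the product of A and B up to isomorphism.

Answer: VALID PRODUCT

Derivation:
|A|·|B| = 5·4 = 20;  |P| = 20
Check the pairing map k ↦ (π_A(k), π_B(k)):
  0 ↦ (0,0)
  1 ↦ (0,1)
  2 ↦ (0,2)
  3 ↦ (0,3)
  4 ↦ (1,0)
  5 ↦ (1,1)
  6 ↦ (1,2)
  7 ↦ (1,3)
  8 ↦ (2,0)
  9 ↦ (2,1)
  10 ↦ (2,2)
  11 ↦ (2,3)
  12 ↦ (3,0)
  13 ↦ (3,1)
  14 ↦ (3,2)
  15 ↦ (3,3)
  16 ↦ (4,0)
  17 ↦ (4,1)
  18 ↦ (4,2)
  19 ↦ (4,3)
distinct pairs in image: 20 / 20 needed
  → bijection onto A×B; projections well-typed.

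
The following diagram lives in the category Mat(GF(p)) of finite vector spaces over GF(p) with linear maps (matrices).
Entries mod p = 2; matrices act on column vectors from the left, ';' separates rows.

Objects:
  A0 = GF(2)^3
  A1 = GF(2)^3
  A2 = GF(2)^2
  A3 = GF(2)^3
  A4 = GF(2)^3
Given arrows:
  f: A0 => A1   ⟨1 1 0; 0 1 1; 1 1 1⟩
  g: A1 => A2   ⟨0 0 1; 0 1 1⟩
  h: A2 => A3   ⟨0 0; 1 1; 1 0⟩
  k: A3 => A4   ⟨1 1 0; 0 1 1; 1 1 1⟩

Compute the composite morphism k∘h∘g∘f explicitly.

Answer: ⟨0 1 1; 1 0 0; 1 0 0⟩

Trace:
  e0=⟨1,0,0⟩ f=>⟨1,0,1⟩ g=>⟨1,1⟩ h=>⟨0,0,1⟩ k=>⟨0,1,1⟩
  e1=⟨0,1,0⟩ f=>⟨1,1,1⟩ g=>⟨1,0⟩ h=>⟨0,1,1⟩ k=>⟨1,0,0⟩
  e2=⟨0,0,1⟩ f=>⟨0,1,1⟩ g=>⟨1,0⟩ h=>⟨0,1,1⟩ k=>⟨1,0,0⟩
result: ⟨0 1 1; 1 0 0; 1 0 0⟩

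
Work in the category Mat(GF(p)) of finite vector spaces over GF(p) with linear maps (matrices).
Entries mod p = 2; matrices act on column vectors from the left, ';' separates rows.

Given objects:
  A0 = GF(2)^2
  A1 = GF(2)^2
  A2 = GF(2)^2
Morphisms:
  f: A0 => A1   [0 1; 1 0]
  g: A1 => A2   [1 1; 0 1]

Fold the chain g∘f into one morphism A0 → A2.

Answer: [1 1; 1 0]

Trace:
  e0=(1,0) f=>(0,1) g=>(1,1)
  e1=(0,1) f=>(1,0) g=>(1,0)
⟦path⟧: [1 1; 1 0]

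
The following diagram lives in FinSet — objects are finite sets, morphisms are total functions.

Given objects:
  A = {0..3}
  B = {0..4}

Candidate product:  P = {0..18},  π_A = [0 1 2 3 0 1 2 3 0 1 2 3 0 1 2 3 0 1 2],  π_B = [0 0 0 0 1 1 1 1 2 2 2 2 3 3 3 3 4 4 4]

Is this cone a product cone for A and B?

Answer: NOT A VALID PRODUCT — |P|=19 ≠ |A|·|B|=20

Trace:
|A|·|B| = 4·5 = 20;  |P| = 19
  → cardinalities differ; no bijection possible.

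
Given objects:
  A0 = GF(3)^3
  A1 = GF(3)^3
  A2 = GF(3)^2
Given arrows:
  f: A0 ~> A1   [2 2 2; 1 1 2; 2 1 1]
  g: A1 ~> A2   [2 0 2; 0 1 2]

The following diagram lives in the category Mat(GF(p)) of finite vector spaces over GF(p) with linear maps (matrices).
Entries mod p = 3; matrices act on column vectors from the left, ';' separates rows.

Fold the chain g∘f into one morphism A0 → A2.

Answer: [2 0 0; 2 0 1]

Work:
  e0=(1,0,0) f~>(2,1,2) g~>(2,2)
  e1=(0,1,0) f~>(2,1,1) g~>(0,0)
  e2=(0,0,1) f~>(2,2,1) g~>(0,1)
⟦path⟧: [2 0 0; 2 0 1]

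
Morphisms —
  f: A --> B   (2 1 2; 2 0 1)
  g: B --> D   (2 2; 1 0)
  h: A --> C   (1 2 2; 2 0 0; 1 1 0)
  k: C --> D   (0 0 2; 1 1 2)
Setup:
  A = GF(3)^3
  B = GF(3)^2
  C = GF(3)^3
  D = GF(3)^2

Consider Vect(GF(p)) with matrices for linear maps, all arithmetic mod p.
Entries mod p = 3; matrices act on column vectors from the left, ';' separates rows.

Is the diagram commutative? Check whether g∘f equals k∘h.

Answer: COMMUTES

Work:
Along f;g (path 1):
  e0=⟨1,0,0⟩ f-->⟨2,2⟩ g-->⟨2,2⟩
  e1=⟨0,1,0⟩ f-->⟨1,0⟩ g-->⟨2,1⟩
  e2=⟨0,0,1⟩ f-->⟨2,1⟩ g-->⟨0,2⟩
  ⟦path⟧₁ = (2 2 0; 2 1 2)
Along h;k (path 2):
  e0=⟨1,0,0⟩ h-->⟨1,2,1⟩ k-->⟨2,2⟩
  e1=⟨0,1,0⟩ h-->⟨2,0,1⟩ k-->⟨2,1⟩
  e2=⟨0,0,1⟩ h-->⟨2,0,0⟩ k-->⟨0,2⟩
  ⟦path⟧₂ = (2 2 0; 2 1 2)
Equal? same morphism ✓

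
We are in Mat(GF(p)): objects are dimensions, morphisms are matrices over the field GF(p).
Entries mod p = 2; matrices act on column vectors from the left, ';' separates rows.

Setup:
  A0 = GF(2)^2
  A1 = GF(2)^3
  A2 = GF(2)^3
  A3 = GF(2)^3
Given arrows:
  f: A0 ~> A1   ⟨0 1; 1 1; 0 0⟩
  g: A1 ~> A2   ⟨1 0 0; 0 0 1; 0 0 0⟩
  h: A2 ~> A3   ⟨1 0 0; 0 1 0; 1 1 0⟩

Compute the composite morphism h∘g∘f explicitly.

Answer: ⟨0 1; 0 0; 0 1⟩

Trace:
  e0=(1,0) f~>(0,1,0) g~>(0,0,0) h~>(0,0,0)
  e1=(0,1) f~>(1,1,0) g~>(1,0,0) h~>(1,0,1)
⟦path⟧: ⟨0 1; 0 0; 0 1⟩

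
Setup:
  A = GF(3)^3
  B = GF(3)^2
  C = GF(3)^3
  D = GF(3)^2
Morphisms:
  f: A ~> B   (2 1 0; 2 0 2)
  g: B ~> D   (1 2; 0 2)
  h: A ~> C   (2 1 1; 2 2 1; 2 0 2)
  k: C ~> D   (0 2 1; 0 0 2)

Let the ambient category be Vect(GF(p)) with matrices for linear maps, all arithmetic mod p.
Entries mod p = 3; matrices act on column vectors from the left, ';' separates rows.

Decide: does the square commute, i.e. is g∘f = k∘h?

Along f;g (path 1):
  e0=⟨1,0,0⟩ f~>⟨2,2⟩ g~>⟨0,1⟩
  e1=⟨0,1,0⟩ f~>⟨1,0⟩ g~>⟨1,0⟩
  e2=⟨0,0,1⟩ f~>⟨0,2⟩ g~>⟨1,1⟩
  composite₁ = (0 1 1; 1 0 1)
Along h;k (path 2):
  e0=⟨1,0,0⟩ h~>⟨2,2,2⟩ k~>⟨0,1⟩
  e1=⟨0,1,0⟩ h~>⟨1,2,0⟩ k~>⟨1,0⟩
  e2=⟨0,0,1⟩ h~>⟨1,1,2⟩ k~>⟨1,1⟩
  composite₂ = (0 1 1; 1 0 1)
Equal? equal; square commutes

Answer: COMMUTES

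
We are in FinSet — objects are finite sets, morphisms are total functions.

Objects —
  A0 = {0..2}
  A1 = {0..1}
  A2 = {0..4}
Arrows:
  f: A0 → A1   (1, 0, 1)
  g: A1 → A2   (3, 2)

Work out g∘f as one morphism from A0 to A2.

  0 f→1 g→2
  1 f→0 g→3
  2 f→1 g→2
⟦path⟧: (2, 3, 2)

Answer: (2, 3, 2)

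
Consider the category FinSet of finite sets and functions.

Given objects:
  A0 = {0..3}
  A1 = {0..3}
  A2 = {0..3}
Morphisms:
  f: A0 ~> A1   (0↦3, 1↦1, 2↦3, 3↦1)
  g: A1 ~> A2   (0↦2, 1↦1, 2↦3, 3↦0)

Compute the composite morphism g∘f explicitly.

  0 f~>3 g~>0
  1 f~>1 g~>1
  2 f~>3 g~>0
  3 f~>1 g~>1
⟦path⟧: (0↦0, 1↦1, 2↦0, 3↦1)

Answer: (0↦0, 1↦1, 2↦0, 3↦1)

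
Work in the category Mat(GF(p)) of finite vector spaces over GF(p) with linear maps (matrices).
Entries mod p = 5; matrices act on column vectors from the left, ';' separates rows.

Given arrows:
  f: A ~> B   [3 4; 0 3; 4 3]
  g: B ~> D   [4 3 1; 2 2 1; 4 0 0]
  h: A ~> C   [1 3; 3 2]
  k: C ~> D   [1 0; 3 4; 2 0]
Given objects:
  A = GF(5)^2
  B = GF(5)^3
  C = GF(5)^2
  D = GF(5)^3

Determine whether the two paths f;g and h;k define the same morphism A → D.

Answer: COMMUTES

Derivation:
Path 1 = f;g:
  e0=(1,0) f~>(3,0,4) g~>(1,0,2)
  e1=(0,1) f~>(4,3,3) g~>(3,2,1)
  ⟦path⟧₁ = [1 3; 0 2; 2 1]
Path 2 = h;k:
  e0=(1,0) h~>(1,3) k~>(1,0,2)
  e1=(0,1) h~>(3,2) k~>(3,2,1)
  ⟦path⟧₂ = [1 3; 0 2; 2 1]
Equal? equal; square commutes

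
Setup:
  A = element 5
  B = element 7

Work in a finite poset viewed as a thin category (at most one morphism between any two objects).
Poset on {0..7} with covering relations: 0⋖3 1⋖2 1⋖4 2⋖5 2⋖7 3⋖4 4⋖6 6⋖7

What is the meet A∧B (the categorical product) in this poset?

Lower bounds of A=5 and B=7: {1,2}
  1 ⊑ 2
  2 ⊑ 2
glb = 2

Answer: A∧B = 2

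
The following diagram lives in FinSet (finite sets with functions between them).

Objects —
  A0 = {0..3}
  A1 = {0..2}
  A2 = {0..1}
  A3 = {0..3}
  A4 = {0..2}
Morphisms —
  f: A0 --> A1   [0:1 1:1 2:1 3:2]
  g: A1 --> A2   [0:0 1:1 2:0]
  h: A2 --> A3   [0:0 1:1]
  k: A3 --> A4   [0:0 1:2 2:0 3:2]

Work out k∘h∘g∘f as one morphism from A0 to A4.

Answer: [0:2 1:2 2:2 3:0]

Derivation:
  0 f-->1 g-->1 h-->1 k-->2
  1 f-->1 g-->1 h-->1 k-->2
  2 f-->1 g-->1 h-->1 k-->2
  3 f-->2 g-->0 h-->0 k-->0
⟦path⟧: [0:2 1:2 2:2 3:0]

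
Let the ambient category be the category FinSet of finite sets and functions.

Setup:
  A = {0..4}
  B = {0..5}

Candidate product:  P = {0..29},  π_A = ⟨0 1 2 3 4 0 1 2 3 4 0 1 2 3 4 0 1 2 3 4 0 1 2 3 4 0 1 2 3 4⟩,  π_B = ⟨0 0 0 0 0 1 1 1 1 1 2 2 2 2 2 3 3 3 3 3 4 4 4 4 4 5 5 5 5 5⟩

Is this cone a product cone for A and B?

|A|·|B| = 5·6 = 30;  |P| = 30
Check the pairing map k ↦ (π_A(k), π_B(k)):
  0 -> (0,0)
  1 -> (1,0)
  2 -> (2,0)
  3 -> (3,0)
  4 -> (4,0)
  5 -> (0,1)
  6 -> (1,1)
  7 -> (2,1)
  8 -> (3,1)
  9 -> (4,1)
  10 -> (0,2)
  11 -> (1,2)
  12 -> (2,2)
  13 -> (3,2)
  14 -> (4,2)
  15 -> (0,3)
  16 -> (1,3)
  17 -> (2,3)
  18 -> (3,3)
  19 -> (4,3)
  20 -> (0,4)
  21 -> (1,4)
  22 -> (2,4)
  23 -> (3,4)
  24 -> (4,4)
  25 -> (0,5)
  26 -> (1,5)
  27 -> (2,5)
  28 -> (3,5)
  29 -> (4,5)
distinct pairs in image: 30 / 30 needed
  → bijection onto A×B; projections well-typed.

Answer: VALID PRODUCT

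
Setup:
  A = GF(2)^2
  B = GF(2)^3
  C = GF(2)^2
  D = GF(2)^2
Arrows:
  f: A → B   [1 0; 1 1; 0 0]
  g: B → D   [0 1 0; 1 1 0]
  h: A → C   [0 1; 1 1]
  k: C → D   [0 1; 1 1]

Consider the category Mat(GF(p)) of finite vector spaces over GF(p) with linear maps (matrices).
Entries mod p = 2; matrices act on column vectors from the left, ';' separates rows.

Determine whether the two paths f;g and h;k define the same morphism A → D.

Answer: DOES NOT COMMUTE

Derivation:
Path 1 = f;g:
  e0=⟨1,0⟩ f→⟨1,1,0⟩ g→⟨1,0⟩
  e1=⟨0,1⟩ f→⟨0,1,0⟩ g→⟨1,1⟩
  composite₁ = [1 1; 0 1]
Path 2 = h;k:
  e0=⟨1,0⟩ h→⟨0,1⟩ k→⟨1,1⟩
  e1=⟨0,1⟩ h→⟨1,1⟩ k→⟨1,0⟩
  composite₂ = [1 1; 1 0]
Equal? NO — does not commute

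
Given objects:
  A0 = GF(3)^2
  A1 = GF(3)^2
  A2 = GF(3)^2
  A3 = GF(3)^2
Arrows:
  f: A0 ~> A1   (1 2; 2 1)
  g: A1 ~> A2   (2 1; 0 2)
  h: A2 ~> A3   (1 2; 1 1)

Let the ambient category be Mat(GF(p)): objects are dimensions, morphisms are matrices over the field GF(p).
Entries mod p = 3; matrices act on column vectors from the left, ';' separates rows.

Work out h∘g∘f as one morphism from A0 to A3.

  e0=[1,0] f~>[1,2] g~>[1,1] h~>[0,2]
  e1=[0,1] f~>[2,1] g~>[2,2] h~>[0,1]
composite: (0 0; 2 1)

Answer: (0 0; 2 1)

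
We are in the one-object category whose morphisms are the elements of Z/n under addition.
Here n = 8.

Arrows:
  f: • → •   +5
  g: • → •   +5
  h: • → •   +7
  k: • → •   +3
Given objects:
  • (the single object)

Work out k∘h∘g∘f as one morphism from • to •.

Answer: +4

Derivation:
  0 +5≡5 +5≡2 +7≡1 +3≡4  (mod 8)
result: +4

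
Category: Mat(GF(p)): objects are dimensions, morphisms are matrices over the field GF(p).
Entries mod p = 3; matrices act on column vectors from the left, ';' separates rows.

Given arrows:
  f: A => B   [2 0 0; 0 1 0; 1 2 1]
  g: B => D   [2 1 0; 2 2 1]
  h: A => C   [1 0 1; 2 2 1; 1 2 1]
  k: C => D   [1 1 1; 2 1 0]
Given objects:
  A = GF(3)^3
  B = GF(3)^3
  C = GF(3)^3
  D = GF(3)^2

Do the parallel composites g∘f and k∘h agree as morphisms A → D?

1) trace f;g:
  e0=[1,0,0] f=>[2,0,1] g=>[1,2]
  e1=[0,1,0] f=>[0,1,2] g=>[1,1]
  e2=[0,0,1] f=>[0,0,1] g=>[0,1]
  result₁ = [1 1 0; 2 1 1]
2) trace h;k:
  e0=[1,0,0] h=>[1,2,1] k=>[1,1]
  e1=[0,1,0] h=>[0,2,2] k=>[1,2]
  e2=[0,0,1] h=>[1,1,1] k=>[0,0]
  result₂ = [1 1 0; 1 2 0]
Equal? NO — does not commute

Answer: DOES NOT COMMUTE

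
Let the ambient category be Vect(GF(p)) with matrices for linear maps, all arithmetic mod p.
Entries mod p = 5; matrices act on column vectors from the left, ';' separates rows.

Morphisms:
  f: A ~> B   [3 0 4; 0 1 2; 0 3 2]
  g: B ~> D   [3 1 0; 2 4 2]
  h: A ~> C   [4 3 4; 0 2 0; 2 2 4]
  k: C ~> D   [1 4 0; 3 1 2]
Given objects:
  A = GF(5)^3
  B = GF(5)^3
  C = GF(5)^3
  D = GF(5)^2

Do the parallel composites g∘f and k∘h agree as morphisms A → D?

Path 1 = f;g:
  e0=[1,0,0] f~>[3,0,0] g~>[4,1]
  e1=[0,1,0] f~>[0,1,3] g~>[1,0]
  e2=[0,0,1] f~>[4,2,2] g~>[4,0]
  ⟦path⟧₁ = [4 1 4; 1 0 0]
Path 2 = h;k:
  e0=[1,0,0] h~>[4,0,2] k~>[4,1]
  e1=[0,1,0] h~>[3,2,2] k~>[1,0]
  e2=[0,0,1] h~>[4,0,4] k~>[4,0]
  ⟦path⟧₂ = [4 1 4; 1 0 0]
Equal? equal; square commutes

Answer: COMMUTES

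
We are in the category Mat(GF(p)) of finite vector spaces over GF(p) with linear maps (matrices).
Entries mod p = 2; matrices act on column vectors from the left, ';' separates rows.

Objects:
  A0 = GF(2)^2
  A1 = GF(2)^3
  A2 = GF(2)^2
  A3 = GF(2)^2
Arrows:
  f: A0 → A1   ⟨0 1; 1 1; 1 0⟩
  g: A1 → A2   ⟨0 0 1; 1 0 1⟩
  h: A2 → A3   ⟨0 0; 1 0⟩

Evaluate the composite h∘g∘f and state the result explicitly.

Answer: ⟨0 0; 1 0⟩

Work:
  e0=(1,0) f→(0,1,1) g→(1,1) h→(0,1)
  e1=(0,1) f→(1,1,0) g→(0,1) h→(0,0)
⟦path⟧: ⟨0 0; 1 0⟩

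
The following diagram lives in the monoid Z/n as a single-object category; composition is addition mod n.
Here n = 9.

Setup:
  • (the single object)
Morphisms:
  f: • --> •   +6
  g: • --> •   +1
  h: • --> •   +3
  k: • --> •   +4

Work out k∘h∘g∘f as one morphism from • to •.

Answer: +5

Work:
  0 +6≡6 +1≡7 +3≡1 +4≡5  (mod 9)
⟦path⟧: +5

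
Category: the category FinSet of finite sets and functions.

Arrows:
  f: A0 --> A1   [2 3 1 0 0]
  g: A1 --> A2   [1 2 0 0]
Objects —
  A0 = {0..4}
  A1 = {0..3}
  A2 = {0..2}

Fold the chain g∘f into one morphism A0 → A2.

  0 f-->2 g-->0
  1 f-->3 g-->0
  2 f-->1 g-->2
  3 f-->0 g-->1
  4 f-->0 g-->1
composite: [0 0 2 1 1]

Answer: [0 0 2 1 1]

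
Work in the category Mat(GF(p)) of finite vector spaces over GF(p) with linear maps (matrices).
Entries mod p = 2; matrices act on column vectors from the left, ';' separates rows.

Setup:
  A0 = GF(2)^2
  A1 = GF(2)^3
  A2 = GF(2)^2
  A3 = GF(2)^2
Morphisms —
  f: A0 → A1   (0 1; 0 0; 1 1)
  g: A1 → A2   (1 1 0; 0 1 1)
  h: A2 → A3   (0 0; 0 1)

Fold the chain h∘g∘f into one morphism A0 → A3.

Answer: (0 0; 1 1)

Trace:
  e0=[1,0] f→[0,0,1] g→[0,1] h→[0,1]
  e1=[0,1] f→[1,0,1] g→[1,1] h→[0,1]
composite: (0 0; 1 1)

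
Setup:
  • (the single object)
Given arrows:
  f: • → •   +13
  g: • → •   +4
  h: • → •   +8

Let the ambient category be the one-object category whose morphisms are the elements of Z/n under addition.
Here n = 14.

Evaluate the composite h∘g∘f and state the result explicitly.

  0 +13≡13 +4≡3 +8≡11  (mod 14)
result: +11

Answer: +11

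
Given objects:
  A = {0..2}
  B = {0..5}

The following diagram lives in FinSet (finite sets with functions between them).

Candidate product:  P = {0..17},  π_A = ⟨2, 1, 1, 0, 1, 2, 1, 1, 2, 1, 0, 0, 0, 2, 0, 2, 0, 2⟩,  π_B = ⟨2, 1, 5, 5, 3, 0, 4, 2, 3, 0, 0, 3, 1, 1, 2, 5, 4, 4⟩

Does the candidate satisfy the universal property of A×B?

Answer: VALID PRODUCT

Trace:
|A|·|B| = 3·6 = 18;  |P| = 18
Check the pairing map k ↦ (π_A(k), π_B(k)):
  0 ↦ (2,2)
  1 ↦ (1,1)
  2 ↦ (1,5)
  3 ↦ (0,5)
  4 ↦ (1,3)
  5 ↦ (2,0)
  6 ↦ (1,4)
  7 ↦ (1,2)
  8 ↦ (2,3)
  9 ↦ (1,0)
  10 ↦ (0,0)
  11 ↦ (0,3)
  12 ↦ (0,1)
  13 ↦ (2,1)
  14 ↦ (0,2)
  15 ↦ (2,5)
  16 ↦ (0,4)
  17 ↦ (2,4)
distinct pairs in image: 18 / 18 needed
  → bijection onto A×B; projections well-typed.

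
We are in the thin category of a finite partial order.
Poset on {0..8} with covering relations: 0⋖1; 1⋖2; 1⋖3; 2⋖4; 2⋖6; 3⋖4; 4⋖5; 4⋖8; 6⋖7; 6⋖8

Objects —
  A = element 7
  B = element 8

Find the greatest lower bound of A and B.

Answer: A∧B = 6

Trace:
Common predecessors of 7,8: {0,1,2,6}
  0 ⊑ 6
  1 ⊑ 6
  2 ⊑ 6
  6 ⊑ 6
glb = 6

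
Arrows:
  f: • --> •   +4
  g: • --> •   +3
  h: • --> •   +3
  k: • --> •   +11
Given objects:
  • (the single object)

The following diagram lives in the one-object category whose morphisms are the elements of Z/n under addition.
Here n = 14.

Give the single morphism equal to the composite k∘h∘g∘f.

  0 +4≡4 +3≡7 +3≡10 +11≡7  (mod 14)
composite: +7

Answer: +7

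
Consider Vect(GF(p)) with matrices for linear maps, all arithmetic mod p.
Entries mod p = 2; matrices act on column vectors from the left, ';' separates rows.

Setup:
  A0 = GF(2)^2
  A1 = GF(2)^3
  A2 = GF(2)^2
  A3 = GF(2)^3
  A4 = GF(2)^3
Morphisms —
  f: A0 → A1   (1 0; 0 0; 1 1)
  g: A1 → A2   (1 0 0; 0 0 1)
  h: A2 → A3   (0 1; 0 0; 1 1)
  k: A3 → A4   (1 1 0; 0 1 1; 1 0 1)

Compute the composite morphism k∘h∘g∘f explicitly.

Answer: (1 1; 0 1; 1 0)

Derivation:
  e0=(1,0) f→(1,0,1) g→(1,1) h→(1,0,0) k→(1,0,1)
  e1=(0,1) f→(0,0,1) g→(0,1) h→(1,0,1) k→(1,1,0)
result: (1 1; 0 1; 1 0)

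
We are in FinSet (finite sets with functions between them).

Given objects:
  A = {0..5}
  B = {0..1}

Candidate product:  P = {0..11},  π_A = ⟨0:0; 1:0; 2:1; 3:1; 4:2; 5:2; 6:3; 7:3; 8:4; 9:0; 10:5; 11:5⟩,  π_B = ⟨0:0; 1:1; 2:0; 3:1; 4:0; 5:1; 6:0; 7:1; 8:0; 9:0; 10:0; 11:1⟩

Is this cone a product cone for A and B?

Answer: NOT A VALID PRODUCT — duplicate pair at indices 0,9

Derivation:
|A|·|B| = 6·2 = 12;  |P| = 12
Check the pairing map k ↦ (π_A(k), π_B(k)):
  0 : (0,0)
  1 : (0,1)
  2 : (1,0)
  3 : (1,1)
  4 : (2,0)
  5 : (2,1)
  6 : (3,0)
  7 : (3,1)
  8 : (4,0)
  9 : (0,0)  ✗ repeats pair of k=0
  10 : (5,0)
  11 : (5,1)
distinct pairs in image: 11 / 12 needed
  → (0,0) hit at k=0 and k=9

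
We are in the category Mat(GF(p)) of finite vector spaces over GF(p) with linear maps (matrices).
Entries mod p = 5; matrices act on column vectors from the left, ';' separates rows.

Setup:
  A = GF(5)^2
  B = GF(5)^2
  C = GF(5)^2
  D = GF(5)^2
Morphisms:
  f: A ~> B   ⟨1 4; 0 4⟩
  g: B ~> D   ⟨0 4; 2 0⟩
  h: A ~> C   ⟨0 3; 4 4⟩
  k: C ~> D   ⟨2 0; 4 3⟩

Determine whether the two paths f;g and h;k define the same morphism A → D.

Path 1 = f;g:
  e0=⟨1,0⟩ f~>⟨1,0⟩ g~>⟨0,2⟩
  e1=⟨0,1⟩ f~>⟨4,4⟩ g~>⟨1,3⟩
  result₁ = ⟨0 1; 2 3⟩
Path 2 = h;k:
  e0=⟨1,0⟩ h~>⟨0,4⟩ k~>⟨0,2⟩
  e1=⟨0,1⟩ h~>⟨3,4⟩ k~>⟨1,4⟩
  result₂ = ⟨0 1; 2 4⟩
Equal? differ; not commutative

Answer: DOES NOT COMMUTE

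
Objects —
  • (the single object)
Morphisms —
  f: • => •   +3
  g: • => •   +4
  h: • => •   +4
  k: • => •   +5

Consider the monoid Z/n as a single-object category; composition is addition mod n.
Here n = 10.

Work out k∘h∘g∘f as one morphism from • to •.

  0 +3≡3 +4≡7 +4≡1 +5≡6  (mod 10)
result: +6

Answer: +6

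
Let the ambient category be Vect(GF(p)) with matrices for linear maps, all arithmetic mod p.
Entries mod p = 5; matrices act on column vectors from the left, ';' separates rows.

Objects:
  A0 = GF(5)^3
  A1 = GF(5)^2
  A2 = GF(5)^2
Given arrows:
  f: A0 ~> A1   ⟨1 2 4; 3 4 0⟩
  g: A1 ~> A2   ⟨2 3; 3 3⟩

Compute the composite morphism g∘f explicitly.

  e0=[1,0,0] f~>[1,3] g~>[1,2]
  e1=[0,1,0] f~>[2,4] g~>[1,3]
  e2=[0,0,1] f~>[4,0] g~>[3,2]
composite: ⟨1 1 3; 2 3 2⟩

Answer: ⟨1 1 3; 2 3 2⟩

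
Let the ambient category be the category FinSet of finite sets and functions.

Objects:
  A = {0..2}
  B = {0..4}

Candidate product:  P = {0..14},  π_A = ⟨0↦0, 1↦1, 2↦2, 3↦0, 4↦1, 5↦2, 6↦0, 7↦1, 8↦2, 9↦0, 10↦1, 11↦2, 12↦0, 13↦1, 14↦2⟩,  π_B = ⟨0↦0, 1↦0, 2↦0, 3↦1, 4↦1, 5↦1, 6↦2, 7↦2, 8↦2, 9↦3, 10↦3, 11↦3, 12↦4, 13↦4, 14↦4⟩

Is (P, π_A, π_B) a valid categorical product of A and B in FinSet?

|A|·|B| = 3·5 = 15;  |P| = 15
Check the pairing map k ↦ (π_A(k), π_B(k)):
  0 ↦ (0,0)
  1 ↦ (1,0)
  2 ↦ (2,0)
  3 ↦ (0,1)
  4 ↦ (1,1)
  5 ↦ (2,1)
  6 ↦ (0,2)
  7 ↦ (1,2)
  8 ↦ (2,2)
  9 ↦ (0,3)
  10 ↦ (1,3)
  11 ↦ (2,3)
  12 ↦ (0,4)
  13 ↦ (1,4)
  14 ↦ (2,4)
distinct pairs in image: 15 / 15 needed
  → bijection onto A×B; projections well-typed.

Answer: VALID PRODUCT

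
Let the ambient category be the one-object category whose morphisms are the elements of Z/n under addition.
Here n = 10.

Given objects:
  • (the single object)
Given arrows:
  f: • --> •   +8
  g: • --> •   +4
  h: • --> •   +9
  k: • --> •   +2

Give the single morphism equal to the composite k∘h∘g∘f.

  0 +8≡8 +4≡2 +9≡1 +2≡3  (mod 10)
⟦path⟧: +3

Answer: +3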